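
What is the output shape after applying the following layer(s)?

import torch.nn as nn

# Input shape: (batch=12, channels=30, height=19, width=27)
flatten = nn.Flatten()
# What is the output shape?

Input shape: (12, 30, 19, 27)
Output shape: (12, 15390)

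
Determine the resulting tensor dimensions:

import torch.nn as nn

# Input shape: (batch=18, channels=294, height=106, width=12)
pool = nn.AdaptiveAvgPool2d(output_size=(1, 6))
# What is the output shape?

Input shape: (18, 294, 106, 12)
Output shape: (18, 294, 1, 6)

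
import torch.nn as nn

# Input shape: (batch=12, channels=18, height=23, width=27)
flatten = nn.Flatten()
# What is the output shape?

Input shape: (12, 18, 23, 27)
Output shape: (12, 11178)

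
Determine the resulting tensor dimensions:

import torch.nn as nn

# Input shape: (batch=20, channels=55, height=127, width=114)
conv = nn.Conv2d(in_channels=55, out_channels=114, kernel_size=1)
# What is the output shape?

Input shape: (20, 55, 127, 114)
Output shape: (20, 114, 127, 114)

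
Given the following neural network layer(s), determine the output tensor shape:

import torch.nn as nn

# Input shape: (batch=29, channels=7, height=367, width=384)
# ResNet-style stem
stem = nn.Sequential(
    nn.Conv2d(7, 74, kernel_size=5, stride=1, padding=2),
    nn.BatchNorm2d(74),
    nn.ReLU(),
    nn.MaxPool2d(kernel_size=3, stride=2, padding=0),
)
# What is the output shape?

Input shape: (29, 7, 367, 384)
  -> after Conv2d 5x5 stride=1: (29, 74, 367, 384)
Output shape: (29, 74, 183, 191)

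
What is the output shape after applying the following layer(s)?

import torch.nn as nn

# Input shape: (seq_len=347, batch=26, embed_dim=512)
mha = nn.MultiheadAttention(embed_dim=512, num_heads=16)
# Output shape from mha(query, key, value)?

Input shape: (347, 26, 512)
Output shape: (347, 26, 512)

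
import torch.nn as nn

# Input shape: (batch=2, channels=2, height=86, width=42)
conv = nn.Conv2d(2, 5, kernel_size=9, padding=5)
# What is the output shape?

Input shape: (2, 2, 86, 42)
Output shape: (2, 5, 88, 44)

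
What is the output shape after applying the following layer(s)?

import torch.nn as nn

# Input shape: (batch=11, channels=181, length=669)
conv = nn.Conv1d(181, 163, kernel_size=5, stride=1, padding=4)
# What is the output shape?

Input shape: (11, 181, 669)
Output shape: (11, 163, 673)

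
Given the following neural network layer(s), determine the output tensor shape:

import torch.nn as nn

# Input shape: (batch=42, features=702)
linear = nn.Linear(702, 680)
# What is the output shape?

Input shape: (42, 702)
Output shape: (42, 680)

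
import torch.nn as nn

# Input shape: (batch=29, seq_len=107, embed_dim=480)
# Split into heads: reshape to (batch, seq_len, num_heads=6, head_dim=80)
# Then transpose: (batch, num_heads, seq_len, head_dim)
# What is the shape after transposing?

Input shape: (29, 107, 480)
  -> after reshape: (29, 107, 6, 80)
Output shape: (29, 6, 107, 80)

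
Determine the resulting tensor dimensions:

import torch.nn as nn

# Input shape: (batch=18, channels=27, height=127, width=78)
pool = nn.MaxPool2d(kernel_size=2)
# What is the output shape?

Input shape: (18, 27, 127, 78)
Output shape: (18, 27, 63, 39)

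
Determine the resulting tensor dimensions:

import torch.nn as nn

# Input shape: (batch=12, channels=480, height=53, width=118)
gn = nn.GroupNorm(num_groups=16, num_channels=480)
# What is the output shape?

Input shape: (12, 480, 53, 118)
Output shape: (12, 480, 53, 118)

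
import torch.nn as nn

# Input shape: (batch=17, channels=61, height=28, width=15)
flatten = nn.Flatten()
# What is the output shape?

Input shape: (17, 61, 28, 15)
Output shape: (17, 25620)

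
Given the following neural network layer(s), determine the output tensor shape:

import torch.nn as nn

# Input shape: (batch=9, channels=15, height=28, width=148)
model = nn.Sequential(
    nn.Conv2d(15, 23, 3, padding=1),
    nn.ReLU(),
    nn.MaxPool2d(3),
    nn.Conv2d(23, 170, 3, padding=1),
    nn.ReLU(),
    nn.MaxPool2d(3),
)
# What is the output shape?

Input shape: (9, 15, 28, 148)
  -> after first Conv2d: (9, 23, 28, 148)
  -> after first MaxPool2d: (9, 23, 9, 49)
  -> after second Conv2d: (9, 170, 9, 49)
Output shape: (9, 170, 3, 16)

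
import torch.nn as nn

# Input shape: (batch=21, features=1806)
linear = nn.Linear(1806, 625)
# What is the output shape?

Input shape: (21, 1806)
Output shape: (21, 625)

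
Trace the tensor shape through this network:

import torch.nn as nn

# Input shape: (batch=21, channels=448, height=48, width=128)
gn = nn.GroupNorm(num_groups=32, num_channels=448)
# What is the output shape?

Input shape: (21, 448, 48, 128)
Output shape: (21, 448, 48, 128)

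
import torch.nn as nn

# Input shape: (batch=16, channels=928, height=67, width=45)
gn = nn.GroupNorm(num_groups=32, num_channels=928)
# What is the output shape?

Input shape: (16, 928, 67, 45)
Output shape: (16, 928, 67, 45)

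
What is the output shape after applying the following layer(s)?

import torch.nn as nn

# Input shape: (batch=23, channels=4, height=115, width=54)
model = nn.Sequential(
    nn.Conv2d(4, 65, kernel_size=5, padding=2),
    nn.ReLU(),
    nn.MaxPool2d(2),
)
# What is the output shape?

Input shape: (23, 4, 115, 54)
  -> after Conv2d: (23, 65, 115, 54)
  -> after ReLU: (23, 65, 115, 54)
Output shape: (23, 65, 57, 27)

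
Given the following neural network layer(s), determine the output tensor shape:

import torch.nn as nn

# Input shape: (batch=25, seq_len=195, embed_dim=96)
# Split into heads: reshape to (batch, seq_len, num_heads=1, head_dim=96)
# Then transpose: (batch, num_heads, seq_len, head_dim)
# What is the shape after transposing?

Input shape: (25, 195, 96)
  -> after reshape: (25, 195, 1, 96)
Output shape: (25, 1, 195, 96)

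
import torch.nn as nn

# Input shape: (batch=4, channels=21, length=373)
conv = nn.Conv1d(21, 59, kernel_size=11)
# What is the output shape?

Input shape: (4, 21, 373)
Output shape: (4, 59, 363)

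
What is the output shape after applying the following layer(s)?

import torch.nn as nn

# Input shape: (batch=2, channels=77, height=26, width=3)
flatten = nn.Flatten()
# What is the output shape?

Input shape: (2, 77, 26, 3)
Output shape: (2, 6006)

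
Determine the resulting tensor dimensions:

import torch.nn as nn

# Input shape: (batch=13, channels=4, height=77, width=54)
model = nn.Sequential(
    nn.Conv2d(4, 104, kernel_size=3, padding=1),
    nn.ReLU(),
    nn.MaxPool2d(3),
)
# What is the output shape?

Input shape: (13, 4, 77, 54)
  -> after Conv2d: (13, 104, 77, 54)
  -> after ReLU: (13, 104, 77, 54)
Output shape: (13, 104, 25, 18)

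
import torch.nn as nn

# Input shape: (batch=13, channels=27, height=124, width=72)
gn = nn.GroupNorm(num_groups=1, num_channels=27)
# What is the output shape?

Input shape: (13, 27, 124, 72)
Output shape: (13, 27, 124, 72)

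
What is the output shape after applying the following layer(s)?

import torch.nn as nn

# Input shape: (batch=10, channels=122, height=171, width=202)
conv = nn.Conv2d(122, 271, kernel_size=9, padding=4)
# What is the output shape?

Input shape: (10, 122, 171, 202)
Output shape: (10, 271, 171, 202)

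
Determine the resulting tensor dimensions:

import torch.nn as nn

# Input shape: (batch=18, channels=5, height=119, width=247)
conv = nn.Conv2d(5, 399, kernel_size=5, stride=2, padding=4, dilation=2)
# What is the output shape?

Input shape: (18, 5, 119, 247)
Output shape: (18, 399, 60, 124)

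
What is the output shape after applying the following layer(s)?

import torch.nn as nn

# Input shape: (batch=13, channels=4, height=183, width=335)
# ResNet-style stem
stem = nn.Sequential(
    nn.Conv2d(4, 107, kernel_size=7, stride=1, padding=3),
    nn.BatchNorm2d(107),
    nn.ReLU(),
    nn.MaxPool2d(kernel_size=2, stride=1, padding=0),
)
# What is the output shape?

Input shape: (13, 4, 183, 335)
  -> after Conv2d 7x7 stride=1: (13, 107, 183, 335)
Output shape: (13, 107, 182, 334)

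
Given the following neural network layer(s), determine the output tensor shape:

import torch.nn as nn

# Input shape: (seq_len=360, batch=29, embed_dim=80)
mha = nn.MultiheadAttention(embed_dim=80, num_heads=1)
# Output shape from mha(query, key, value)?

Input shape: (360, 29, 80)
Output shape: (360, 29, 80)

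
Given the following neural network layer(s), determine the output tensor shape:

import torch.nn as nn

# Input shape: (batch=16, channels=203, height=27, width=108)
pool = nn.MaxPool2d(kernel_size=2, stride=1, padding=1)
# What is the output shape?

Input shape: (16, 203, 27, 108)
Output shape: (16, 203, 28, 109)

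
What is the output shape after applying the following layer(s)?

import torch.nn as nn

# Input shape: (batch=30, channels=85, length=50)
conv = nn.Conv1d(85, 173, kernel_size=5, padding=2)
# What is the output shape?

Input shape: (30, 85, 50)
Output shape: (30, 173, 50)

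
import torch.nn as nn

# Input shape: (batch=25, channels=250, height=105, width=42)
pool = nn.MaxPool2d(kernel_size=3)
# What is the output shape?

Input shape: (25, 250, 105, 42)
Output shape: (25, 250, 35, 14)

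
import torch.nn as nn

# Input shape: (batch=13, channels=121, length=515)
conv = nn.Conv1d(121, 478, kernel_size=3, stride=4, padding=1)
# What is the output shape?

Input shape: (13, 121, 515)
Output shape: (13, 478, 129)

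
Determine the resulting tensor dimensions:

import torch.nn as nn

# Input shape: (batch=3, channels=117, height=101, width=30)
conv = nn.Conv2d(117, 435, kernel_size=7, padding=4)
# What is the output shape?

Input shape: (3, 117, 101, 30)
Output shape: (3, 435, 103, 32)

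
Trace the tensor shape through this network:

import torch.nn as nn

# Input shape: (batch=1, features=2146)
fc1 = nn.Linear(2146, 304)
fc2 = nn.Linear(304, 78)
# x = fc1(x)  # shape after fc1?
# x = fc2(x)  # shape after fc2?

Input shape: (1, 2146)
  -> after fc1: (1, 304)
Output shape: (1, 78)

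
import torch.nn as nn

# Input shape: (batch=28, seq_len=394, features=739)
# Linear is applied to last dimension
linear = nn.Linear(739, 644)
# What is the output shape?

Input shape: (28, 394, 739)
Output shape: (28, 394, 644)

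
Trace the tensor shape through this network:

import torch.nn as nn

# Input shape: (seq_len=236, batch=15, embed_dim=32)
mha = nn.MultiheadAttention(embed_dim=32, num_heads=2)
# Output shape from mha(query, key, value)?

Input shape: (236, 15, 32)
Output shape: (236, 15, 32)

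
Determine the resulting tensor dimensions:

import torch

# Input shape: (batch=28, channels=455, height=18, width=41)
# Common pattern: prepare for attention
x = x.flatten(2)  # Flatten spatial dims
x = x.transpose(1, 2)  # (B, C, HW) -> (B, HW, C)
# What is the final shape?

Input shape: (28, 455, 18, 41)
  -> after flatten(2): (28, 455, 738)
Output shape: (28, 738, 455)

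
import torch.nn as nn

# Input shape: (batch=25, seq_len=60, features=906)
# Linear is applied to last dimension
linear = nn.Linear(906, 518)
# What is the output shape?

Input shape: (25, 60, 906)
Output shape: (25, 60, 518)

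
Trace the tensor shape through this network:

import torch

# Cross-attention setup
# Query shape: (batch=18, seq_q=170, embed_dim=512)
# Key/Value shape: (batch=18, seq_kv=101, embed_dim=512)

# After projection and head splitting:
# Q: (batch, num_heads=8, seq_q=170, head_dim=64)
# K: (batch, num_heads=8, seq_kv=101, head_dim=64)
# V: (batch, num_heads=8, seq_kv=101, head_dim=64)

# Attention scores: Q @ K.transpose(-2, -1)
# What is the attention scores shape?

Input shape: (18, 170, 512)
Output shape: (18, 8, 170, 101)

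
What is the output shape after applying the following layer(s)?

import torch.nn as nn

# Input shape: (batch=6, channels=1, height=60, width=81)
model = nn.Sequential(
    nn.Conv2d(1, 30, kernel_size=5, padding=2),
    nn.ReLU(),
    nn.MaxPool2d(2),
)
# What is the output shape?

Input shape: (6, 1, 60, 81)
  -> after Conv2d: (6, 30, 60, 81)
  -> after ReLU: (6, 30, 60, 81)
Output shape: (6, 30, 30, 40)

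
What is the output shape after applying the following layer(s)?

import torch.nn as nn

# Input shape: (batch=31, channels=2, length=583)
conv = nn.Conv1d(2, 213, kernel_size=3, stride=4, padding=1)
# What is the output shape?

Input shape: (31, 2, 583)
Output shape: (31, 213, 146)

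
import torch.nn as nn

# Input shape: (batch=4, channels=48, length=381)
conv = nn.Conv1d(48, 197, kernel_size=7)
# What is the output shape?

Input shape: (4, 48, 381)
Output shape: (4, 197, 375)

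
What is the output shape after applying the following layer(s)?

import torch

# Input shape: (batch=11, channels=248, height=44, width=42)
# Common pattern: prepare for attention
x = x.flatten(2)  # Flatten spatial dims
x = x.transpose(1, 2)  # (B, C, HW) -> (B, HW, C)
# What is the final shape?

Input shape: (11, 248, 44, 42)
  -> after flatten(2): (11, 248, 1848)
Output shape: (11, 1848, 248)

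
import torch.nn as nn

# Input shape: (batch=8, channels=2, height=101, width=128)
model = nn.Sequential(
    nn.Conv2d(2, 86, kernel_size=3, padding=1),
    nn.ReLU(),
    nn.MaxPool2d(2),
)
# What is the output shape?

Input shape: (8, 2, 101, 128)
  -> after Conv2d: (8, 86, 101, 128)
  -> after ReLU: (8, 86, 101, 128)
Output shape: (8, 86, 50, 64)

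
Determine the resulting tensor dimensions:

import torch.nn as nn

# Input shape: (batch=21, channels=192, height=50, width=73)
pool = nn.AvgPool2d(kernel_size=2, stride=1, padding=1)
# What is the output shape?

Input shape: (21, 192, 50, 73)
Output shape: (21, 192, 51, 74)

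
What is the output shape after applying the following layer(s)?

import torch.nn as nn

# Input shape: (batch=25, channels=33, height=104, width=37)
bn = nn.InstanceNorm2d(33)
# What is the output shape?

Input shape: (25, 33, 104, 37)
Output shape: (25, 33, 104, 37)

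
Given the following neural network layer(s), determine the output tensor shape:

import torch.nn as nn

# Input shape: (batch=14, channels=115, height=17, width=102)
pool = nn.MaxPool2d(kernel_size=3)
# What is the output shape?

Input shape: (14, 115, 17, 102)
Output shape: (14, 115, 5, 34)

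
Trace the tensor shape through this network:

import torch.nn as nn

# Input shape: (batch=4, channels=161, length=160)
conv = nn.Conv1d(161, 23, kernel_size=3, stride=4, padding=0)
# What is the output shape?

Input shape: (4, 161, 160)
Output shape: (4, 23, 40)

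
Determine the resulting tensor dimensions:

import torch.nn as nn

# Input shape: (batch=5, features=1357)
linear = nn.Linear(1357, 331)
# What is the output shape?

Input shape: (5, 1357)
Output shape: (5, 331)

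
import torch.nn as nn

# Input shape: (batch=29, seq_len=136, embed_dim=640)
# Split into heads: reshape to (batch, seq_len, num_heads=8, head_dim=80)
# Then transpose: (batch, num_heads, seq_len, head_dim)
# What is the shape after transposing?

Input shape: (29, 136, 640)
  -> after reshape: (29, 136, 8, 80)
Output shape: (29, 8, 136, 80)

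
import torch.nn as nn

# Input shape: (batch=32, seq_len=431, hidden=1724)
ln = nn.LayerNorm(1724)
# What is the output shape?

Input shape: (32, 431, 1724)
Output shape: (32, 431, 1724)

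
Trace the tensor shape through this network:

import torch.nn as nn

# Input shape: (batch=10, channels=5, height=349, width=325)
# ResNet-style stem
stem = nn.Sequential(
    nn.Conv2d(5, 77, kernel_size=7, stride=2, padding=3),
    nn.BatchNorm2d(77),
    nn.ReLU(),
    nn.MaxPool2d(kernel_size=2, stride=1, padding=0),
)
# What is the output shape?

Input shape: (10, 5, 349, 325)
  -> after Conv2d 7x7 stride=2: (10, 77, 175, 163)
Output shape: (10, 77, 174, 162)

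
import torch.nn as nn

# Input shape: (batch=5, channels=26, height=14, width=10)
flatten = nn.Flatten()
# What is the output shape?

Input shape: (5, 26, 14, 10)
Output shape: (5, 3640)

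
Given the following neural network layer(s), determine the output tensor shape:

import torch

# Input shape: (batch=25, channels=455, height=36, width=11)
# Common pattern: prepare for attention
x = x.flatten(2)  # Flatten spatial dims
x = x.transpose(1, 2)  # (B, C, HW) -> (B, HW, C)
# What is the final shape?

Input shape: (25, 455, 36, 11)
  -> after flatten(2): (25, 455, 396)
Output shape: (25, 396, 455)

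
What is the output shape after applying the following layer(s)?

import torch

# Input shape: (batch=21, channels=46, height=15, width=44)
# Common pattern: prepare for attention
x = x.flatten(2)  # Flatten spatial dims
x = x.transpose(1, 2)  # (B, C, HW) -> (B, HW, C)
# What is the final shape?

Input shape: (21, 46, 15, 44)
  -> after flatten(2): (21, 46, 660)
Output shape: (21, 660, 46)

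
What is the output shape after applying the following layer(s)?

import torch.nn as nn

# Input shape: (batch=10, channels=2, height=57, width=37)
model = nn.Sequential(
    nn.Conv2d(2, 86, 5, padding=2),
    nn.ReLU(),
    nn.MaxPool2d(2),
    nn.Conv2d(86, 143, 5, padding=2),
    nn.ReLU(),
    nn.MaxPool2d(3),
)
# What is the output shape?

Input shape: (10, 2, 57, 37)
  -> after first Conv2d: (10, 86, 57, 37)
  -> after first MaxPool2d: (10, 86, 28, 18)
  -> after second Conv2d: (10, 143, 28, 18)
Output shape: (10, 143, 9, 6)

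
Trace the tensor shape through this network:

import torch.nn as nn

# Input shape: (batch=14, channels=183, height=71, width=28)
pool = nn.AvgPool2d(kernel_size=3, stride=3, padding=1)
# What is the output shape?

Input shape: (14, 183, 71, 28)
Output shape: (14, 183, 24, 10)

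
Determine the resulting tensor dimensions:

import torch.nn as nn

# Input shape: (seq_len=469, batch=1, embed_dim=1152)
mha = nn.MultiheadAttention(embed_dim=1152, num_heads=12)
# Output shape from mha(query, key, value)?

Input shape: (469, 1, 1152)
Output shape: (469, 1, 1152)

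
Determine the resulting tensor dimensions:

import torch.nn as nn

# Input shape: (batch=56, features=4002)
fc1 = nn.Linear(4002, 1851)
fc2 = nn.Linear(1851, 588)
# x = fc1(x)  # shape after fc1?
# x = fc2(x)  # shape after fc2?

Input shape: (56, 4002)
  -> after fc1: (56, 1851)
Output shape: (56, 588)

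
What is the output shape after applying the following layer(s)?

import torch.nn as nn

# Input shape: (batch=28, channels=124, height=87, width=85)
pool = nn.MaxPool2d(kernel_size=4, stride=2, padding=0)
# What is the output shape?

Input shape: (28, 124, 87, 85)
Output shape: (28, 124, 42, 41)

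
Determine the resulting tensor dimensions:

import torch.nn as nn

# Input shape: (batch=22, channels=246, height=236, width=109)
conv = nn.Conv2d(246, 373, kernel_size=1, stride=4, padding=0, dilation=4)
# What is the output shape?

Input shape: (22, 246, 236, 109)
Output shape: (22, 373, 59, 28)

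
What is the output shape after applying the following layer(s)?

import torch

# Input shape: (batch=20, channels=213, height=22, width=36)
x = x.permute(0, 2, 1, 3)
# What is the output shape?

Input shape: (20, 213, 22, 36)
Output shape: (20, 22, 213, 36)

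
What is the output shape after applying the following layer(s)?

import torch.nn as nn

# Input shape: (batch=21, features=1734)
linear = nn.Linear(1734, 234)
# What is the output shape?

Input shape: (21, 1734)
Output shape: (21, 234)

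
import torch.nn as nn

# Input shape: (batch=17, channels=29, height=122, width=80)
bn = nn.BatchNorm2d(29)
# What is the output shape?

Input shape: (17, 29, 122, 80)
Output shape: (17, 29, 122, 80)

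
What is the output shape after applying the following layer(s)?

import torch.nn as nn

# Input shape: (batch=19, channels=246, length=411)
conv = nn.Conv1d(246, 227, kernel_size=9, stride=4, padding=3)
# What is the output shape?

Input shape: (19, 246, 411)
Output shape: (19, 227, 103)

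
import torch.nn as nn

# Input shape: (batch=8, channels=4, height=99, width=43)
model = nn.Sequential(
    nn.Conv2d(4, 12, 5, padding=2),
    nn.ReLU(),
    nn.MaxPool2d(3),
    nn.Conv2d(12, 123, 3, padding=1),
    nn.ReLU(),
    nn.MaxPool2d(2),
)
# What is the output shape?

Input shape: (8, 4, 99, 43)
  -> after first Conv2d: (8, 12, 99, 43)
  -> after first MaxPool2d: (8, 12, 33, 14)
  -> after second Conv2d: (8, 123, 33, 14)
Output shape: (8, 123, 16, 7)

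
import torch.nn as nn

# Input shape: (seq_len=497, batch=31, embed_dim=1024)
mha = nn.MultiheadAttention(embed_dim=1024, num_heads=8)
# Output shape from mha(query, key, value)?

Input shape: (497, 31, 1024)
Output shape: (497, 31, 1024)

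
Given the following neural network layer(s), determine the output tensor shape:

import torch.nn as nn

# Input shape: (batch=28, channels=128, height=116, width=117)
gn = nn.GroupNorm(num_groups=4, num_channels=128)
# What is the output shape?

Input shape: (28, 128, 116, 117)
Output shape: (28, 128, 116, 117)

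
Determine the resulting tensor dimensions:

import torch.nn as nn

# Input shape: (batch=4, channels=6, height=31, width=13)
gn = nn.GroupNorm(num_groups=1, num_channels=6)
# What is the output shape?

Input shape: (4, 6, 31, 13)
Output shape: (4, 6, 31, 13)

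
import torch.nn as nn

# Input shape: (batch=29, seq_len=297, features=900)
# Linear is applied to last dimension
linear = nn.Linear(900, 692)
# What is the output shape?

Input shape: (29, 297, 900)
Output shape: (29, 297, 692)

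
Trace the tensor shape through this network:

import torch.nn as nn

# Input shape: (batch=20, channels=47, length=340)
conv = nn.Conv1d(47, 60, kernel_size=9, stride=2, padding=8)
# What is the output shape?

Input shape: (20, 47, 340)
Output shape: (20, 60, 174)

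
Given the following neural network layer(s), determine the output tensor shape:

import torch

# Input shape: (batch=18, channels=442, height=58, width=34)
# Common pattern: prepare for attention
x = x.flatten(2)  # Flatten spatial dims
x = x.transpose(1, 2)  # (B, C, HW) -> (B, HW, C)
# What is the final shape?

Input shape: (18, 442, 58, 34)
  -> after flatten(2): (18, 442, 1972)
Output shape: (18, 1972, 442)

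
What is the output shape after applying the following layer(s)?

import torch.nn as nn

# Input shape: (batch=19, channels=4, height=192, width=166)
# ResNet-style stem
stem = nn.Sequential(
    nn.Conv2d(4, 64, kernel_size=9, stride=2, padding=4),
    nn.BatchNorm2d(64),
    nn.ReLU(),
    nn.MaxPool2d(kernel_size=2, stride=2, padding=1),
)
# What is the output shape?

Input shape: (19, 4, 192, 166)
  -> after Conv2d 9x9 stride=2: (19, 64, 96, 83)
Output shape: (19, 64, 49, 42)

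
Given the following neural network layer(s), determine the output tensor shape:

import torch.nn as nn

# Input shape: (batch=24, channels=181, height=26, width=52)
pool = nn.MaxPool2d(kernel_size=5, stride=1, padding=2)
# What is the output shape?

Input shape: (24, 181, 26, 52)
Output shape: (24, 181, 26, 52)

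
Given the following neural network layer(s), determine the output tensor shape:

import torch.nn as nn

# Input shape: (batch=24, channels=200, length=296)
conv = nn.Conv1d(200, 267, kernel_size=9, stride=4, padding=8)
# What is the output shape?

Input shape: (24, 200, 296)
Output shape: (24, 267, 76)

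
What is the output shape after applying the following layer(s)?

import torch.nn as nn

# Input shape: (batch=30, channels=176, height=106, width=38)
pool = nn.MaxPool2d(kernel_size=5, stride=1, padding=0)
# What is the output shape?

Input shape: (30, 176, 106, 38)
Output shape: (30, 176, 102, 34)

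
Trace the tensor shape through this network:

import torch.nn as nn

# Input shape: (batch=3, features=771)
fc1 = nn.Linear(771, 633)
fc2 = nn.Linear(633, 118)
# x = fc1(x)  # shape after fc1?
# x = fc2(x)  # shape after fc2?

Input shape: (3, 771)
  -> after fc1: (3, 633)
Output shape: (3, 118)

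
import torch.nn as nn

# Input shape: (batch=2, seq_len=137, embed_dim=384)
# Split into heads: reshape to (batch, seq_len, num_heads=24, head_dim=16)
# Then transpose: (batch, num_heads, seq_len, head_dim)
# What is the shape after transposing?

Input shape: (2, 137, 384)
  -> after reshape: (2, 137, 24, 16)
Output shape: (2, 24, 137, 16)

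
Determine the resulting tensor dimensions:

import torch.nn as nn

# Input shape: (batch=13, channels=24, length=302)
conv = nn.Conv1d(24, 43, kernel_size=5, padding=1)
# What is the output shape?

Input shape: (13, 24, 302)
Output shape: (13, 43, 300)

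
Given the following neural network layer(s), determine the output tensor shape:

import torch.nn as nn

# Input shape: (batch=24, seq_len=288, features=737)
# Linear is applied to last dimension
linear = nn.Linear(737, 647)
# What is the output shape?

Input shape: (24, 288, 737)
Output shape: (24, 288, 647)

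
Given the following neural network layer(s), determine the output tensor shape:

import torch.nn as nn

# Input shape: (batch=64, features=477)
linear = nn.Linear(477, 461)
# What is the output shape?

Input shape: (64, 477)
Output shape: (64, 461)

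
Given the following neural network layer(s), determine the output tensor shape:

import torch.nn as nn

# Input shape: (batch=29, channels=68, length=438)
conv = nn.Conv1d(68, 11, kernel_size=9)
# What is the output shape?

Input shape: (29, 68, 438)
Output shape: (29, 11, 430)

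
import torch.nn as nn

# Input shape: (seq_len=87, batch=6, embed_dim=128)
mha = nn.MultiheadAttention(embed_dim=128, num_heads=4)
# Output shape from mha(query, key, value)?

Input shape: (87, 6, 128)
Output shape: (87, 6, 128)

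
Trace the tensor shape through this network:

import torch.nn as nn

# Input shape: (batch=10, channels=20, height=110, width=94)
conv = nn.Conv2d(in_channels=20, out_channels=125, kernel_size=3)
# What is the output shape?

Input shape: (10, 20, 110, 94)
Output shape: (10, 125, 108, 92)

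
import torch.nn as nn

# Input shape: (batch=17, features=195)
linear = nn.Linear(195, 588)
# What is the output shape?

Input shape: (17, 195)
Output shape: (17, 588)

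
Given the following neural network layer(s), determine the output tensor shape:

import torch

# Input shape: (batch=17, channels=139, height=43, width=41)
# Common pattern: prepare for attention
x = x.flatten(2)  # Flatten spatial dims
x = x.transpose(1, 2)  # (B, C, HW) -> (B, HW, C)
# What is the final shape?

Input shape: (17, 139, 43, 41)
  -> after flatten(2): (17, 139, 1763)
Output shape: (17, 1763, 139)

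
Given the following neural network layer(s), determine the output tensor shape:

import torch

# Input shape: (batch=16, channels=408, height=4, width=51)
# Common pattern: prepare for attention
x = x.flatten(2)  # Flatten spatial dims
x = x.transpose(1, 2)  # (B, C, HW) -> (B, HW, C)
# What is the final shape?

Input shape: (16, 408, 4, 51)
  -> after flatten(2): (16, 408, 204)
Output shape: (16, 204, 408)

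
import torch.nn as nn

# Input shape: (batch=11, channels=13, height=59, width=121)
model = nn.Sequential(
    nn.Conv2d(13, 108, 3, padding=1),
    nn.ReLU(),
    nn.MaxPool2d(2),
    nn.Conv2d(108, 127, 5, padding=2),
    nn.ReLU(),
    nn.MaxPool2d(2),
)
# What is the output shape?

Input shape: (11, 13, 59, 121)
  -> after first Conv2d: (11, 108, 59, 121)
  -> after first MaxPool2d: (11, 108, 29, 60)
  -> after second Conv2d: (11, 127, 29, 60)
Output shape: (11, 127, 14, 30)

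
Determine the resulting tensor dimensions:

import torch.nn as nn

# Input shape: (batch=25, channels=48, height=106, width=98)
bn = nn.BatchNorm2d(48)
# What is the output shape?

Input shape: (25, 48, 106, 98)
Output shape: (25, 48, 106, 98)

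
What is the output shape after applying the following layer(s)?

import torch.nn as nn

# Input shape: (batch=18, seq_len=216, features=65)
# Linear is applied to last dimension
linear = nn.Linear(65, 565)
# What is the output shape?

Input shape: (18, 216, 65)
Output shape: (18, 216, 565)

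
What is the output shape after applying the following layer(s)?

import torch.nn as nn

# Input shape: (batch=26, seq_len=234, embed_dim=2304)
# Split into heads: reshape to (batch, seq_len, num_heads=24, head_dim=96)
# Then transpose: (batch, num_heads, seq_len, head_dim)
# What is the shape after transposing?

Input shape: (26, 234, 2304)
  -> after reshape: (26, 234, 24, 96)
Output shape: (26, 24, 234, 96)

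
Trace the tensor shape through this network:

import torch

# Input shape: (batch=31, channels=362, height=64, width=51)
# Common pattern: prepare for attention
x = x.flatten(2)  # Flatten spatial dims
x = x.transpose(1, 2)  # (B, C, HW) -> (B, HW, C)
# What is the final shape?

Input shape: (31, 362, 64, 51)
  -> after flatten(2): (31, 362, 3264)
Output shape: (31, 3264, 362)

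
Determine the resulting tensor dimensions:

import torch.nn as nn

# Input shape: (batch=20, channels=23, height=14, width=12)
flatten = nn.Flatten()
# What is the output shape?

Input shape: (20, 23, 14, 12)
Output shape: (20, 3864)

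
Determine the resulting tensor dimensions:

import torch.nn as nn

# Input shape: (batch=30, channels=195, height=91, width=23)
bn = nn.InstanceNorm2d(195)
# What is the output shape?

Input shape: (30, 195, 91, 23)
Output shape: (30, 195, 91, 23)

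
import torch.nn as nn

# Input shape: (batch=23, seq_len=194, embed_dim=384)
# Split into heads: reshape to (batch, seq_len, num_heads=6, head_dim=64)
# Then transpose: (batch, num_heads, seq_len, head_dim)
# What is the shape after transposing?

Input shape: (23, 194, 384)
  -> after reshape: (23, 194, 6, 64)
Output shape: (23, 6, 194, 64)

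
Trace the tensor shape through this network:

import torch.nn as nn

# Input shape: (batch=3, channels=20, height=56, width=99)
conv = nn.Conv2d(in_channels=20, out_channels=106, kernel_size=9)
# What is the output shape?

Input shape: (3, 20, 56, 99)
Output shape: (3, 106, 48, 91)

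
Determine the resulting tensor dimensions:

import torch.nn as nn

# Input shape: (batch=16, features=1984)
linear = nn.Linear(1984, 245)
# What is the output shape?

Input shape: (16, 1984)
Output shape: (16, 245)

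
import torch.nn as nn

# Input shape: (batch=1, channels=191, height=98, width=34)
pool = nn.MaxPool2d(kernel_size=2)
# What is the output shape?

Input shape: (1, 191, 98, 34)
Output shape: (1, 191, 49, 17)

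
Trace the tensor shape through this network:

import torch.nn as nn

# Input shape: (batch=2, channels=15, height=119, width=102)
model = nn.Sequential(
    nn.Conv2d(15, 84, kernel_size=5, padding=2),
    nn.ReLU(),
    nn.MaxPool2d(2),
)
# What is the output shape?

Input shape: (2, 15, 119, 102)
  -> after Conv2d: (2, 84, 119, 102)
  -> after ReLU: (2, 84, 119, 102)
Output shape: (2, 84, 59, 51)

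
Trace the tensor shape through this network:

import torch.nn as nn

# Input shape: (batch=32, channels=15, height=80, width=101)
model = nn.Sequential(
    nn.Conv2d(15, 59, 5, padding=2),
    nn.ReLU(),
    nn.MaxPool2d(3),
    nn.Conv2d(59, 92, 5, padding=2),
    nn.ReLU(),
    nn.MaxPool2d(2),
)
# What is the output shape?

Input shape: (32, 15, 80, 101)
  -> after first Conv2d: (32, 59, 80, 101)
  -> after first MaxPool2d: (32, 59, 26, 33)
  -> after second Conv2d: (32, 92, 26, 33)
Output shape: (32, 92, 13, 16)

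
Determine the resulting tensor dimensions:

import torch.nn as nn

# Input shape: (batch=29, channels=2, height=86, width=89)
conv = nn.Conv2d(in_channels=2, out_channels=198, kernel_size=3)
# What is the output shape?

Input shape: (29, 2, 86, 89)
Output shape: (29, 198, 84, 87)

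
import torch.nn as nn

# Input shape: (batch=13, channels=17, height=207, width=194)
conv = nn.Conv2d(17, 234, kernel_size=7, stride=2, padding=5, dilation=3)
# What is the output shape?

Input shape: (13, 17, 207, 194)
Output shape: (13, 234, 100, 93)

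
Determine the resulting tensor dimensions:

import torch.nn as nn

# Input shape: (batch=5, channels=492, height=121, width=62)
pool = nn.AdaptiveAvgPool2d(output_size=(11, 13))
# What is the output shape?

Input shape: (5, 492, 121, 62)
Output shape: (5, 492, 11, 13)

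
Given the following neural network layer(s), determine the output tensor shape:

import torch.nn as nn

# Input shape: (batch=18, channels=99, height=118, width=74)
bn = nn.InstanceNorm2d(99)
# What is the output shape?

Input shape: (18, 99, 118, 74)
Output shape: (18, 99, 118, 74)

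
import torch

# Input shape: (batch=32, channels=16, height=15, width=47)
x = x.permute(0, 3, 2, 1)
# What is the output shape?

Input shape: (32, 16, 15, 47)
Output shape: (32, 47, 15, 16)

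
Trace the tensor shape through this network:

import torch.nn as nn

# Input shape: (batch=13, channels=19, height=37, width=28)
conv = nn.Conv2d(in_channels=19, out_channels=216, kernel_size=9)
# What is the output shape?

Input shape: (13, 19, 37, 28)
Output shape: (13, 216, 29, 20)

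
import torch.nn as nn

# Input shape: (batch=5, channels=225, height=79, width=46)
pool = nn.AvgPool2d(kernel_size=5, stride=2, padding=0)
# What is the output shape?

Input shape: (5, 225, 79, 46)
Output shape: (5, 225, 38, 21)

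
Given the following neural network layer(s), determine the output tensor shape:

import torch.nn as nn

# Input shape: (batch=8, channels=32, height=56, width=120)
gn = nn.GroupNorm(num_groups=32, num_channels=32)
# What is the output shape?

Input shape: (8, 32, 56, 120)
Output shape: (8, 32, 56, 120)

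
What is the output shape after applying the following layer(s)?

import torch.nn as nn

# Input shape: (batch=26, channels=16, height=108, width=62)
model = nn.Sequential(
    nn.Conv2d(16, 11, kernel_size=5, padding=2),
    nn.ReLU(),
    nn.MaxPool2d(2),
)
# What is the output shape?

Input shape: (26, 16, 108, 62)
  -> after Conv2d: (26, 11, 108, 62)
  -> after ReLU: (26, 11, 108, 62)
Output shape: (26, 11, 54, 31)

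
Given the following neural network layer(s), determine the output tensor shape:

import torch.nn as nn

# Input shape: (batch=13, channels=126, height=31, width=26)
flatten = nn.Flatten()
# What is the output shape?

Input shape: (13, 126, 31, 26)
Output shape: (13, 101556)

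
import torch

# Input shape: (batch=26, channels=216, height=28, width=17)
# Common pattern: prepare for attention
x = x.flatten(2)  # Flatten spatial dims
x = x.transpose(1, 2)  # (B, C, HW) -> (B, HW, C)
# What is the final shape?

Input shape: (26, 216, 28, 17)
  -> after flatten(2): (26, 216, 476)
Output shape: (26, 476, 216)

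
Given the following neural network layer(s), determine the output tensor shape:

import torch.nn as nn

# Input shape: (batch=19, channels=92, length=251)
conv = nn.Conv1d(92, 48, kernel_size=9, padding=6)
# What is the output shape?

Input shape: (19, 92, 251)
Output shape: (19, 48, 255)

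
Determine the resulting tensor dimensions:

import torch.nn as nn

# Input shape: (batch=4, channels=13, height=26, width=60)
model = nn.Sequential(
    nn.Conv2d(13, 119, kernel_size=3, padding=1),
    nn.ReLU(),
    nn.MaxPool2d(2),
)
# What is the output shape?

Input shape: (4, 13, 26, 60)
  -> after Conv2d: (4, 119, 26, 60)
  -> after ReLU: (4, 119, 26, 60)
Output shape: (4, 119, 13, 30)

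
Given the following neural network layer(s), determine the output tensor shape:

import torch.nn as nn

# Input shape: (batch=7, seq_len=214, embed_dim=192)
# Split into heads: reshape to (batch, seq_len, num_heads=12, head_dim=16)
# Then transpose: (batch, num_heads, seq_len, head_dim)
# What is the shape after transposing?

Input shape: (7, 214, 192)
  -> after reshape: (7, 214, 12, 16)
Output shape: (7, 12, 214, 16)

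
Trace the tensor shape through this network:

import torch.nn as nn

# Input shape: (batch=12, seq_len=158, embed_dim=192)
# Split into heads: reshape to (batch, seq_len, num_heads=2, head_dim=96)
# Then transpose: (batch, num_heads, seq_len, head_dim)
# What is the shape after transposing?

Input shape: (12, 158, 192)
  -> after reshape: (12, 158, 2, 96)
Output shape: (12, 2, 158, 96)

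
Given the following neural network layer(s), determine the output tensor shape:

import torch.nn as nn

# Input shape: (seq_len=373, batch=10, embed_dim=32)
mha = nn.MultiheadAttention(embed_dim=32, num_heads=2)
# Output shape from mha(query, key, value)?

Input shape: (373, 10, 32)
Output shape: (373, 10, 32)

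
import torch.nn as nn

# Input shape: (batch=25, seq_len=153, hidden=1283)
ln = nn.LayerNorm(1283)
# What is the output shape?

Input shape: (25, 153, 1283)
Output shape: (25, 153, 1283)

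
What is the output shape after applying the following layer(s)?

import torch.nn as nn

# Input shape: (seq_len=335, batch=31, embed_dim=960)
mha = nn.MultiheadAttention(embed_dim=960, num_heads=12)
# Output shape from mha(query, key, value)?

Input shape: (335, 31, 960)
Output shape: (335, 31, 960)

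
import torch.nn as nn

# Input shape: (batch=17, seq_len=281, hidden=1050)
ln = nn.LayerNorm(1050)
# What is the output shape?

Input shape: (17, 281, 1050)
Output shape: (17, 281, 1050)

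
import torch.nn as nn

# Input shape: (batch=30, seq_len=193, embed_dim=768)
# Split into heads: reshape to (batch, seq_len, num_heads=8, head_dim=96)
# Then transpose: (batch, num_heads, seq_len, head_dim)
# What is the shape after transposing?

Input shape: (30, 193, 768)
  -> after reshape: (30, 193, 8, 96)
Output shape: (30, 8, 193, 96)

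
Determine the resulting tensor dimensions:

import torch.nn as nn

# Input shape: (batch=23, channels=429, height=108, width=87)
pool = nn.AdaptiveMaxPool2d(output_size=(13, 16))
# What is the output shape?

Input shape: (23, 429, 108, 87)
Output shape: (23, 429, 13, 16)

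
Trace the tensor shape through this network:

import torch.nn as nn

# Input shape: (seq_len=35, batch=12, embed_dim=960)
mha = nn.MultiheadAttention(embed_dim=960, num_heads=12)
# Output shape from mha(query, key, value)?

Input shape: (35, 12, 960)
Output shape: (35, 12, 960)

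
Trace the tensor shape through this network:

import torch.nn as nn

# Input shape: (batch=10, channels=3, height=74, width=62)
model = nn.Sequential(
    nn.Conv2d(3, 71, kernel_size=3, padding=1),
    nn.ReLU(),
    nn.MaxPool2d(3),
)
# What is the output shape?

Input shape: (10, 3, 74, 62)
  -> after Conv2d: (10, 71, 74, 62)
  -> after ReLU: (10, 71, 74, 62)
Output shape: (10, 71, 24, 20)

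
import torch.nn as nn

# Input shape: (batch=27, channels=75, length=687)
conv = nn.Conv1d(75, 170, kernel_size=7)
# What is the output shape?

Input shape: (27, 75, 687)
Output shape: (27, 170, 681)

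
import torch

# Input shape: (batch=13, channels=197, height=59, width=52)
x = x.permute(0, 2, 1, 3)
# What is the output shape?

Input shape: (13, 197, 59, 52)
Output shape: (13, 59, 197, 52)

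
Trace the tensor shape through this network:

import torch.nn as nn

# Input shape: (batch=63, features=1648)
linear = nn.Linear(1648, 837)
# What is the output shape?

Input shape: (63, 1648)
Output shape: (63, 837)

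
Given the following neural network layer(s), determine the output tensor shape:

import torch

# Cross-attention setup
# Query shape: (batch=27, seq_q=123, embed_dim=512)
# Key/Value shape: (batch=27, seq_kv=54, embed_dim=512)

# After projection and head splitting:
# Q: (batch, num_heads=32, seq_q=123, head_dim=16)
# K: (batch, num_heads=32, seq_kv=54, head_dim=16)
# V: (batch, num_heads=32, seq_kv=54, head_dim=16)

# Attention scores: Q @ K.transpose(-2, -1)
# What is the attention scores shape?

Input shape: (27, 123, 512)
Output shape: (27, 32, 123, 54)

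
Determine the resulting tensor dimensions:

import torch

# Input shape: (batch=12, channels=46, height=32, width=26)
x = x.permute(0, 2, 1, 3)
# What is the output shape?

Input shape: (12, 46, 32, 26)
Output shape: (12, 32, 46, 26)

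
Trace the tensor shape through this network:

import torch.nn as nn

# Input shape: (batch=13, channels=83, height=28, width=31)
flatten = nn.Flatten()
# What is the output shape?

Input shape: (13, 83, 28, 31)
Output shape: (13, 72044)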